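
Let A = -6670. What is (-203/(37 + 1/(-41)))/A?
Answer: 287/348680 ≈ 0.00082310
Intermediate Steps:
(-203/(37 + 1/(-41)))/A = -203/(37 + 1/(-41))/(-6670) = -203/(37 - 1/41)*(-1/6670) = -203/1516/41*(-1/6670) = -203*41/1516*(-1/6670) = -8323/1516*(-1/6670) = 287/348680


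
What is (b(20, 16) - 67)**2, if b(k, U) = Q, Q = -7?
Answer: 5476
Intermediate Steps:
b(k, U) = -7
(b(20, 16) - 67)**2 = (-7 - 67)**2 = (-74)**2 = 5476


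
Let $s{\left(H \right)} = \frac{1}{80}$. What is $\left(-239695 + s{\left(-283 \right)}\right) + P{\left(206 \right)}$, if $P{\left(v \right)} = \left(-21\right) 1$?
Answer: $- \frac{19177279}{80} \approx -2.3972 \cdot 10^{5}$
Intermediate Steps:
$P{\left(v \right)} = -21$
$s{\left(H \right)} = \frac{1}{80}$
$\left(-239695 + s{\left(-283 \right)}\right) + P{\left(206 \right)} = \left(-239695 + \frac{1}{80}\right) - 21 = - \frac{19175599}{80} - 21 = - \frac{19177279}{80}$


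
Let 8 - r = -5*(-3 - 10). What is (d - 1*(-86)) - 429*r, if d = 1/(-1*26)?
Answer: 638013/26 ≈ 24539.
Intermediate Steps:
d = -1/26 (d = 1/(-26) = -1/26 ≈ -0.038462)
r = -57 (r = 8 - (-5)*(-3 - 10) = 8 - (-5)*(-13) = 8 - 1*65 = 8 - 65 = -57)
(d - 1*(-86)) - 429*r = (-1/26 - 1*(-86)) - 429*(-57) = (-1/26 + 86) + 24453 = 2235/26 + 24453 = 638013/26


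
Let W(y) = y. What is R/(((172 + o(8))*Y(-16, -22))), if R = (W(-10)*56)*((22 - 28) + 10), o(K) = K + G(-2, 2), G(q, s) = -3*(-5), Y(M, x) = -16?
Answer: 28/39 ≈ 0.71795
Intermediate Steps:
G(q, s) = 15
o(K) = 15 + K (o(K) = K + 15 = 15 + K)
R = -2240 (R = (-10*56)*((22 - 28) + 10) = -560*(-6 + 10) = -560*4 = -2240)
R/(((172 + o(8))*Y(-16, -22))) = -2240*(-1/(16*(172 + (15 + 8)))) = -2240*(-1/(16*(172 + 23))) = -2240/(195*(-16)) = -2240/(-3120) = -2240*(-1/3120) = 28/39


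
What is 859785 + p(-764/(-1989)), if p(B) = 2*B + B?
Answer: 570038219/663 ≈ 8.5979e+5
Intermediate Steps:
p(B) = 3*B
859785 + p(-764/(-1989)) = 859785 + 3*(-764/(-1989)) = 859785 + 3*(-764*(-1/1989)) = 859785 + 3*(764/1989) = 859785 + 764/663 = 570038219/663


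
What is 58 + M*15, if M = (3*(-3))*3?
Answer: -347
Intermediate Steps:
M = -27 (M = -9*3 = -27)
58 + M*15 = 58 - 27*15 = 58 - 405 = -347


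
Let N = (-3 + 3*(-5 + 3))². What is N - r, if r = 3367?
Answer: -3286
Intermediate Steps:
N = 81 (N = (-3 + 3*(-2))² = (-3 - 6)² = (-9)² = 81)
N - r = 81 - 1*3367 = 81 - 3367 = -3286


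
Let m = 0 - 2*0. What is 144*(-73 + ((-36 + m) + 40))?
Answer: -9936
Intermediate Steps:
m = 0 (m = 0 + 0 = 0)
144*(-73 + ((-36 + m) + 40)) = 144*(-73 + ((-36 + 0) + 40)) = 144*(-73 + (-36 + 40)) = 144*(-73 + 4) = 144*(-69) = -9936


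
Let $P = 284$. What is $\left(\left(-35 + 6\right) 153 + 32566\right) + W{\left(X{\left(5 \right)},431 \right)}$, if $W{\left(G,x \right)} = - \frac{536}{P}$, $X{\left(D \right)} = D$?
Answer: $\frac{1997025}{71} \approx 28127.0$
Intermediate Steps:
$W{\left(G,x \right)} = - \frac{134}{71}$ ($W{\left(G,x \right)} = - \frac{536}{284} = \left(-536\right) \frac{1}{284} = - \frac{134}{71}$)
$\left(\left(-35 + 6\right) 153 + 32566\right) + W{\left(X{\left(5 \right)},431 \right)} = \left(\left(-35 + 6\right) 153 + 32566\right) - \frac{134}{71} = \left(\left(-29\right) 153 + 32566\right) - \frac{134}{71} = \left(-4437 + 32566\right) - \frac{134}{71} = 28129 - \frac{134}{71} = \frac{1997025}{71}$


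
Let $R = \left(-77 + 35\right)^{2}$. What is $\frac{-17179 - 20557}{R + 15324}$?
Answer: $- \frac{53}{24} \approx -2.2083$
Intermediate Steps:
$R = 1764$ ($R = \left(-42\right)^{2} = 1764$)
$\frac{-17179 - 20557}{R + 15324} = \frac{-17179 - 20557}{1764 + 15324} = - \frac{37736}{17088} = \left(-37736\right) \frac{1}{17088} = - \frac{53}{24}$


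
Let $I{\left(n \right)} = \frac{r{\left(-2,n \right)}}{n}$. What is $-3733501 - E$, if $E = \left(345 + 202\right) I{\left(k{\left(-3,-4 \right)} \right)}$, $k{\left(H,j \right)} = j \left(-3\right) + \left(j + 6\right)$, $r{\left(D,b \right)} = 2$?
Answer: $- \frac{26135054}{7} \approx -3.7336 \cdot 10^{6}$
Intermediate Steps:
$k{\left(H,j \right)} = 6 - 2 j$ ($k{\left(H,j \right)} = - 3 j + \left(6 + j\right) = 6 - 2 j$)
$I{\left(n \right)} = \frac{2}{n}$
$E = \frac{547}{7}$ ($E = \left(345 + 202\right) \frac{2}{6 - -8} = 547 \frac{2}{6 + 8} = 547 \cdot \frac{2}{14} = 547 \cdot 2 \cdot \frac{1}{14} = 547 \cdot \frac{1}{7} = \frac{547}{7} \approx 78.143$)
$-3733501 - E = -3733501 - \frac{547}{7} = - \frac{26135054}{7}$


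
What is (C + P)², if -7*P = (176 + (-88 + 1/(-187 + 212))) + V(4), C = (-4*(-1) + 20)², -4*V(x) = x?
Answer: 9726693376/30625 ≈ 3.1761e+5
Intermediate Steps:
V(x) = -x/4
C = 576 (C = (4 + 20)² = 24² = 576)
P = -2176/175 (P = -((176 + (-88 + 1/(-187 + 212))) - ¼*4)/7 = -((176 + (-88 + 1/25)) - 1)/7 = -((176 - 2199/25) - 1)/7 = -(2201/25 - 1)/7 = -⅐*2176/25 = -2176/175 ≈ -12.434)
(C + P)² = (576 - 2176/175)² = (98624/175)² = 9726693376/30625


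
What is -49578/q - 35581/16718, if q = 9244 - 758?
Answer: -43491745/5456498 ≈ -7.9706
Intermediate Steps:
q = 8486
-49578/q - 35581/16718 = -49578/8486 - 35581/16718 = -49578*1/8486 - 35581*1/16718 = -24789/4243 - 2737/1286 = -43491745/5456498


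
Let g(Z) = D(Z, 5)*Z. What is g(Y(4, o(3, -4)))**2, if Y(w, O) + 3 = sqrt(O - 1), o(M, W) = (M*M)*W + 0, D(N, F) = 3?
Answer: 9*(3 - I*sqrt(37))**2 ≈ -252.0 - 328.47*I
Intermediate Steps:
o(M, W) = W*M**2 (o(M, W) = M**2*W + 0 = W*M**2 + 0 = W*M**2)
Y(w, O) = -3 + sqrt(-1 + O) (Y(w, O) = -3 + sqrt(O - 1) = -3 + sqrt(-1 + O))
g(Z) = 3*Z
g(Y(4, o(3, -4)))**2 = (3*(-3 + sqrt(-1 - 4*3**2)))**2 = (3*(-3 + sqrt(-1 - 4*9)))**2 = (3*(-3 + sqrt(-1 - 36)))**2 = (3*(-3 + sqrt(-37)))**2 = (3*(-3 + I*sqrt(37)))**2 = (-9 + 3*I*sqrt(37))**2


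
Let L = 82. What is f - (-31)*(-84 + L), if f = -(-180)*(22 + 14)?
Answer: 6418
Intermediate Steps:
f = 6480 (f = -(-180)*36 = -9*(-720) = 6480)
f - (-31)*(-84 + L) = 6480 - (-31)*(-84 + 82) = 6480 - (-31)*(-2) = 6480 - 1*62 = 6480 - 62 = 6418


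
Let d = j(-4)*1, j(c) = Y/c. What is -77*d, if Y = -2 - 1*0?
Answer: -77/2 ≈ -38.500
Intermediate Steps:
Y = -2 (Y = -2 + 0 = -2)
j(c) = -2/c
d = ½ (d = -2/(-4)*1 = -2*(-¼)*1 = (½)*1 = ½ ≈ 0.50000)
-77*d = -77*½ = -77/2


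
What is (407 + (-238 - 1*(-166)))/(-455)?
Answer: -67/91 ≈ -0.73626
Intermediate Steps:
(407 + (-238 - 1*(-166)))/(-455) = -(407 + (-238 + 166))/455 = -(407 - 72)/455 = -1/455*335 = -67/91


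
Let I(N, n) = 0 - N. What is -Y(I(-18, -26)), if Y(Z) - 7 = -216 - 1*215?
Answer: 424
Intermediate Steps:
I(N, n) = -N
Y(Z) = -424 (Y(Z) = 7 + (-216 - 1*215) = 7 + (-216 - 215) = 7 - 431 = -424)
-Y(I(-18, -26)) = -1*(-424) = 424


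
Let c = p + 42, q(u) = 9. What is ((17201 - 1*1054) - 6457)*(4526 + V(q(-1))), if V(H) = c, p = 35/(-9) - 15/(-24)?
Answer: 530787515/12 ≈ 4.4232e+7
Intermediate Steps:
p = -235/72 (p = 35*(-⅑) - 15*(-1/24) = -35/9 + 5/8 = -235/72 ≈ -3.2639)
c = 2789/72 (c = -235/72 + 42 = 2789/72 ≈ 38.736)
V(H) = 2789/72
((17201 - 1*1054) - 6457)*(4526 + V(q(-1))) = ((17201 - 1*1054) - 6457)*(4526 + 2789/72) = ((17201 - 1054) - 6457)*(328661/72) = (16147 - 6457)*(328661/72) = 9690*(328661/72) = 530787515/12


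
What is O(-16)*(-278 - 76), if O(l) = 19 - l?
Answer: -12390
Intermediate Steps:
O(-16)*(-278 - 76) = (19 - 1*(-16))*(-278 - 76) = (19 + 16)*(-354) = 35*(-354) = -12390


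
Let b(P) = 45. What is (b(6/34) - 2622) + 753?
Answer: -1824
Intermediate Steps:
(b(6/34) - 2622) + 753 = (45 - 2622) + 753 = -2577 + 753 = -1824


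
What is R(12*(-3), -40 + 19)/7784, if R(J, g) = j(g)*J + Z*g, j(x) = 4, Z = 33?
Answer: -837/7784 ≈ -0.10753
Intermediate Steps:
R(J, g) = 4*J + 33*g
R(12*(-3), -40 + 19)/7784 = (4*(12*(-3)) + 33*(-40 + 19))/7784 = (4*(-36) + 33*(-21))*(1/7784) = (-144 - 693)*(1/7784) = -837*1/7784 = -837/7784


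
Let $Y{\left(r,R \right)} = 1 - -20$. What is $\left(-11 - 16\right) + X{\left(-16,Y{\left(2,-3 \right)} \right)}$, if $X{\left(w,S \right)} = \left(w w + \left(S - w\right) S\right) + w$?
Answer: $990$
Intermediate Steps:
$Y{\left(r,R \right)} = 21$ ($Y{\left(r,R \right)} = 1 + 20 = 21$)
$X{\left(w,S \right)} = w + w^{2} + S \left(S - w\right)$ ($X{\left(w,S \right)} = \left(w^{2} + S \left(S - w\right)\right) + w = w + w^{2} + S \left(S - w\right)$)
$\left(-11 - 16\right) + X{\left(-16,Y{\left(2,-3 \right)} \right)} = \left(-11 - 16\right) + \left(-16 + 21^{2} + \left(-16\right)^{2} - 21 \left(-16\right)\right) = \left(-11 - 16\right) + \left(-16 + 441 + 256 + 336\right) = -27 + 1017 = 990$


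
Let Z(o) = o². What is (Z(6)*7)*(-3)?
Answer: -756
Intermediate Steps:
(Z(6)*7)*(-3) = (6²*7)*(-3) = (36*7)*(-3) = 252*(-3) = -756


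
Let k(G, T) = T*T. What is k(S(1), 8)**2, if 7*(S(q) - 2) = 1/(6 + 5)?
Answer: 4096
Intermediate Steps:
S(q) = 155/77 (S(q) = 2 + 1/(7*(6 + 5)) = 2 + (1/7)/11 = 2 + (1/7)*(1/11) = 2 + 1/77 = 155/77)
k(G, T) = T**2
k(S(1), 8)**2 = (8**2)**2 = 64**2 = 4096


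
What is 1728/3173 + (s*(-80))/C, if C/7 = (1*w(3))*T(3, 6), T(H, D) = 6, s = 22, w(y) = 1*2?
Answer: -1359832/66633 ≈ -20.408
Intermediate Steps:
w(y) = 2
C = 84 (C = 7*((1*2)*6) = 7*(2*6) = 7*12 = 84)
1728/3173 + (s*(-80))/C = 1728/3173 + (22*(-80))/84 = 1728*(1/3173) - 1760*1/84 = 1728/3173 - 440/21 = -1359832/66633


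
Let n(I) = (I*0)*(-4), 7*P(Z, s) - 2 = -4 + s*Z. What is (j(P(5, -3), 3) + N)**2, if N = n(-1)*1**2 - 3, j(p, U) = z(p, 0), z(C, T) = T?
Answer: 9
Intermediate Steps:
P(Z, s) = -2/7 + Z*s/7 (P(Z, s) = 2/7 + (-4 + s*Z)/7 = 2/7 + (-4 + Z*s)/7 = 2/7 + (-4/7 + Z*s/7) = -2/7 + Z*s/7)
j(p, U) = 0
n(I) = 0 (n(I) = 0*(-4) = 0)
N = -3 (N = 0*1**2 - 3 = 0*1 - 3 = 0 - 3 = -3)
(j(P(5, -3), 3) + N)**2 = (0 - 3)**2 = (-3)**2 = 9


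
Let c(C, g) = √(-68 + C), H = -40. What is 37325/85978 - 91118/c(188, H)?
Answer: 37325/85978 - 45559*√30/30 ≈ -8317.5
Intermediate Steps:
37325/85978 - 91118/c(188, H) = 37325/85978 - 91118/√(-68 + 188) = 37325*(1/85978) - 91118*√30/60 = 37325/85978 - 91118*√30/60 = 37325/85978 - 45559*√30/30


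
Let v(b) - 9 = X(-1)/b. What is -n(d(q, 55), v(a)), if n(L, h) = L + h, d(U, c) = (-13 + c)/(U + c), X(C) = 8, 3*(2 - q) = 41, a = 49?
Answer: -32272/3185 ≈ -10.132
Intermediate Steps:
q = -35/3 (q = 2 - 1/3*41 = 2 - 41/3 = -35/3 ≈ -11.667)
d(U, c) = (-13 + c)/(U + c)
v(b) = 9 + 8/b
-n(d(q, 55), v(a)) = -((-13 + 55)/(-35/3 + 55) + (9 + 8/49)) = -(42/(130/3) + (9 + 8*(1/49))) = -((3/130)*42 + (9 + 8/49)) = -(63/65 + 449/49) = -1*32272/3185 = -32272/3185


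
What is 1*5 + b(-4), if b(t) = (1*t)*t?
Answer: 21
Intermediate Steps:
b(t) = t**2 (b(t) = t*t = t**2)
1*5 + b(-4) = 1*5 + (-4)**2 = 5 + 16 = 21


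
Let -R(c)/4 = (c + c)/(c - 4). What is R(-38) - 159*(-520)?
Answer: 1736128/21 ≈ 82673.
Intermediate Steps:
R(c) = -8*c/(-4 + c) (R(c) = -4*(c + c)/(c - 4) = -4*2*c/(-4 + c) = -8*c/(-4 + c))
R(-38) - 159*(-520) = -8*(-38)/(-4 - 38) - 159*(-520) = -8*(-38)/(-42) + 82680 = -8*(-38)*(-1/42) + 82680 = -152/21 + 82680 = 1736128/21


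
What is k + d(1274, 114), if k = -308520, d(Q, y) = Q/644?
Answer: -14191829/46 ≈ -3.0852e+5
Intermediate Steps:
d(Q, y) = Q/644 (d(Q, y) = Q*(1/644) = Q/644)
k + d(1274, 114) = -308520 + (1/644)*1274 = -308520 + 91/46 = -14191829/46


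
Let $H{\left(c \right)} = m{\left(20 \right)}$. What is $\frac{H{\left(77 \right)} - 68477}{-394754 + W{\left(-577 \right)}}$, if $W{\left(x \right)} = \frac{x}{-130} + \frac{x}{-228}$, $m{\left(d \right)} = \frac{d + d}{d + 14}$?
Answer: $\frac{17251798980}{99452566949} \approx 0.17347$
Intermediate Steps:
$m{\left(d \right)} = \frac{2 d}{14 + d}$
$H{\left(c \right)} = \frac{20}{17}$ ($H{\left(c \right)} = 2 \cdot 20 \frac{1}{14 + 20} = 2 \cdot 20 \cdot \frac{1}{34} = \frac{20}{17}$)
$W{\left(x \right)} = - \frac{179 x}{14820}$ ($W{\left(x \right)} = x \left(- \frac{1}{130}\right) + x \left(- \frac{1}{228}\right) = - \frac{x}{130} - \frac{x}{228} = - \frac{179 x}{14820}$)
$\frac{H{\left(77 \right)} - 68477}{-394754 + W{\left(-577 \right)}} = \frac{\frac{20}{17} - 68477}{-394754 - - \frac{103283}{14820}} = - \frac{1164089}{17 \left(-394754 + \frac{103283}{14820}\right)} = - \frac{1164089}{17 \left(- \frac{5850150997}{14820}\right)} = \left(- \frac{1164089}{17}\right) \left(- \frac{14820}{5850150997}\right) = \frac{17251798980}{99452566949}$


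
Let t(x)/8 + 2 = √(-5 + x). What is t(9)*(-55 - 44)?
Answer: 0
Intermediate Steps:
t(x) = -16 + 8*√(-5 + x)
t(9)*(-55 - 44) = (-16 + 8*√(-5 + 9))*(-55 - 44) = (-16 + 8*√4)*(-99) = (-16 + 8*2)*(-99) = (-16 + 16)*(-99) = 0*(-99) = 0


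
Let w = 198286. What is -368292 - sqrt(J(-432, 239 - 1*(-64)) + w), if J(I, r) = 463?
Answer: -368292 - sqrt(198749) ≈ -3.6874e+5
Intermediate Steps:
-368292 - sqrt(J(-432, 239 - 1*(-64)) + w) = -368292 - sqrt(463 + 198286) = -368292 - sqrt(198749)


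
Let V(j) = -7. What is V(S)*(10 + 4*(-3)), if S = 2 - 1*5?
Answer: 14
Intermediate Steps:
S = -3 (S = 2 - 5 = -3)
V(S)*(10 + 4*(-3)) = -7*(10 + 4*(-3)) = -7*(10 - 12) = -7*(-2) = 14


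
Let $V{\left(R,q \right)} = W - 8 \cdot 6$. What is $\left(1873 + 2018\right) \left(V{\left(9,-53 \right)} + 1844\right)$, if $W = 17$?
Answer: $7054383$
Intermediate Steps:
$V{\left(R,q \right)} = -31$ ($V{\left(R,q \right)} = 17 - 8 \cdot 6 = 17 - 48 = -31$)
$\left(1873 + 2018\right) \left(V{\left(9,-53 \right)} + 1844\right) = \left(1873 + 2018\right) \left(-31 + 1844\right) = 3891 \cdot 1813 = 7054383$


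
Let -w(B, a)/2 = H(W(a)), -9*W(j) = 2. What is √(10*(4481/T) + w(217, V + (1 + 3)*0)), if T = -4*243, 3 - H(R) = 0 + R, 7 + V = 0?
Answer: I*√153222/54 ≈ 7.2488*I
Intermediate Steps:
W(j) = -2/9 (W(j) = -⅑*2 = -2/9)
V = -7 (V = -7 + 0 = -7)
H(R) = 3 - R (H(R) = 3 - (0 + R) = 3 - R)
w(B, a) = -58/9 (w(B, a) = -2*(3 - 1*(-2/9)) = -2*(3 + 2/9) = -2*29/9 = -58/9)
T = -972
√(10*(4481/T) + w(217, V + (1 + 3)*0)) = √(10*(4481/(-972)) - 58/9) = √(10*(4481*(-1/972)) - 58/9) = √(10*(-4481/972) - 58/9) = √(-22405/486 - 58/9) = √(-25537/486) = I*√153222/54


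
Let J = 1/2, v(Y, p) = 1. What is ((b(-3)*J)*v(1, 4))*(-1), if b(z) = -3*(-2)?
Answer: -3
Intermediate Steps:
J = ½ ≈ 0.50000
b(z) = 6
((b(-3)*J)*v(1, 4))*(-1) = ((6*(½))*1)*(-1) = (3*1)*(-1) = 3*(-1) = -3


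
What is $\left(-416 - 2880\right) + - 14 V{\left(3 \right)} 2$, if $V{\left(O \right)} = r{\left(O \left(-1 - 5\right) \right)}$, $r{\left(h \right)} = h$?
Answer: $-2792$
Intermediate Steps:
$V{\left(O \right)} = - 6 O$ ($V{\left(O \right)} = O \left(-1 - 5\right) = O \left(-6\right) = - 6 O$)
$\left(-416 - 2880\right) + - 14 V{\left(3 \right)} 2 = \left(-416 - 2880\right) + - 14 \left(\left(-6\right) 3\right) 2 = -3296 + \left(-14\right) \left(-18\right) 2 = -3296 + 252 \cdot 2 = -3296 + 504 = -2792$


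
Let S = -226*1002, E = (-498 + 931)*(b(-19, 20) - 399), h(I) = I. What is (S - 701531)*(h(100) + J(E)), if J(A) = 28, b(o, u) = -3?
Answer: -118781824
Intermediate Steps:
E = -174066 (E = (-498 + 931)*(-3 - 399) = 433*(-402) = -174066)
S = -226452
(S - 701531)*(h(100) + J(E)) = (-226452 - 701531)*(100 + 28) = -927983*128 = -118781824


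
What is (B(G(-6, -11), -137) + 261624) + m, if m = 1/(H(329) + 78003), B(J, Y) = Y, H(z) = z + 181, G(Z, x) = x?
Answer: 20530128832/78513 ≈ 2.6149e+5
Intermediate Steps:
H(z) = 181 + z
m = 1/78513 (m = 1/((181 + 329) + 78003) = 1/(510 + 78003) = 1/78513 ≈ 1.2737e-5)
(B(G(-6, -11), -137) + 261624) + m = (-137 + 261624) + 1/78513 = 261487 + 1/78513 = 20530128832/78513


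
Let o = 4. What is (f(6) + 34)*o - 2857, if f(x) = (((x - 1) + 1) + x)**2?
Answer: -2145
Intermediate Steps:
f(x) = 4*x**2 (f(x) = (((-1 + x) + 1) + x)**2 = (x + x)**2 = (2*x)**2 = 4*x**2)
(f(6) + 34)*o - 2857 = (4*6**2 + 34)*4 - 2857 = (4*36 + 34)*4 - 2857 = (144 + 34)*4 - 2857 = 178*4 - 2857 = 712 - 2857 = -2145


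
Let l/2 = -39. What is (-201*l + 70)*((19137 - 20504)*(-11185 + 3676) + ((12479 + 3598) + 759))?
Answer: 161915250972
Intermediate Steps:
l = -78 (l = 2*(-39) = -78)
(-201*l + 70)*((19137 - 20504)*(-11185 + 3676) + ((12479 + 3598) + 759)) = (-201*(-78) + 70)*((19137 - 20504)*(-11185 + 3676) + ((12479 + 3598) + 759)) = (15678 + 70)*(-1367*(-7509) + (16077 + 759)) = 15748*(10264803 + 16836) = 15748*10281639 = 161915250972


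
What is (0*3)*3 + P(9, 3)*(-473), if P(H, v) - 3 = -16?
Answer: 6149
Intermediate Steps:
P(H, v) = -13 (P(H, v) = 3 - 16 = -13)
(0*3)*3 + P(9, 3)*(-473) = (0*3)*3 - 13*(-473) = 0*3 + 6149 = 0 + 6149 = 6149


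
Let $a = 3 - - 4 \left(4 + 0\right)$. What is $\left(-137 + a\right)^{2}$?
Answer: $13924$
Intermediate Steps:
$a = 19$ ($a = 3 - \left(-4\right) 4 = 3 - -16 = 3 + 16 = 19$)
$\left(-137 + a\right)^{2} = \left(-137 + 19\right)^{2} = \left(-118\right)^{2} = 13924$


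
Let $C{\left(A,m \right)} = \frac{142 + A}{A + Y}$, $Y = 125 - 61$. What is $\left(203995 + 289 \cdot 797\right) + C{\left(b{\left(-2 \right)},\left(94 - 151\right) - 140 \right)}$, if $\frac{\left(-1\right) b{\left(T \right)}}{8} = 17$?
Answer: $\frac{5211935}{12} \approx 4.3433 \cdot 10^{5}$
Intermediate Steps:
$Y = 64$ ($Y = 125 - 61 = 64$)
$b{\left(T \right)} = -136$ ($b{\left(T \right)} = \left(-8\right) 17 = -136$)
$C{\left(A,m \right)} = \frac{142 + A}{64 + A}$ ($C{\left(A,m \right)} = \frac{142 + A}{A + 64} = \frac{142 + A}{64 + A}$)
$\left(203995 + 289 \cdot 797\right) + C{\left(b{\left(-2 \right)},\left(94 - 151\right) - 140 \right)} = \left(203995 + 289 \cdot 797\right) + \frac{142 - 136}{64 - 136} = \left(203995 + 230333\right) + \frac{1}{-72} \cdot 6 = 434328 - \frac{1}{12} = \frac{5211935}{12}$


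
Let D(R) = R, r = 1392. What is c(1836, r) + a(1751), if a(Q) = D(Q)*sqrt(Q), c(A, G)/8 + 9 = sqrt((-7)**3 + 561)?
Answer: -72 + 8*sqrt(218) + 1751*sqrt(1751) ≈ 73317.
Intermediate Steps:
c(A, G) = -72 + 8*sqrt(218) (c(A, G) = -72 + 8*sqrt((-7)**3 + 561) = -72 + 8*sqrt(-343 + 561) = -72 + 8*sqrt(218))
a(Q) = Q**(3/2) (a(Q) = Q*sqrt(Q) = Q**(3/2))
c(1836, r) + a(1751) = (-72 + 8*sqrt(218)) + 1751**(3/2) = (-72 + 8*sqrt(218)) + 1751*sqrt(1751) = -72 + 8*sqrt(218) + 1751*sqrt(1751)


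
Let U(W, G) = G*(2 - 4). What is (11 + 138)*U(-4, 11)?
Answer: -3278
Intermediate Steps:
U(W, G) = -2*G (U(W, G) = G*(-2) = -2*G)
(11 + 138)*U(-4, 11) = (11 + 138)*(-2*11) = 149*(-22) = -3278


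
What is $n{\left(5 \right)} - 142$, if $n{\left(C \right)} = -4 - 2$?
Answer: $-148$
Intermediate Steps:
$n{\left(C \right)} = -6$ ($n{\left(C \right)} = -4 - 2 = -6$)
$n{\left(5 \right)} - 142 = -6 - 142 = -148$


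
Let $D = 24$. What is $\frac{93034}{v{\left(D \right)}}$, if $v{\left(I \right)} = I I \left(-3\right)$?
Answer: $- \frac{46517}{864} \approx -53.839$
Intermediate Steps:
$v{\left(I \right)} = - 3 I^{2}$ ($v{\left(I \right)} = I^{2} \left(-3\right) = - 3 I^{2}$)
$\frac{93034}{v{\left(D \right)}} = \frac{93034}{\left(-3\right) 24^{2}} = \frac{93034}{\left(-3\right) 576} = \frac{93034}{-1728} = 93034 \left(- \frac{1}{1728}\right) = - \frac{46517}{864}$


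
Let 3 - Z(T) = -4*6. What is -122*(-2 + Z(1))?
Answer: -3050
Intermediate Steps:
Z(T) = 27 (Z(T) = 3 - (-4)*6 = 3 - 1*(-24) = 3 + 24 = 27)
-122*(-2 + Z(1)) = -122*(-2 + 27) = -122*25 = -3050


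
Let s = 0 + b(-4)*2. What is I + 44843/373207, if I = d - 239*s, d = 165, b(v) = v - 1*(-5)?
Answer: -116768948/373207 ≈ -312.88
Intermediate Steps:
b(v) = 5 + v (b(v) = v + 5 = 5 + v)
s = 2 (s = 0 + (5 - 4)*2 = 0 + 1*2 = 0 + 2 = 2)
I = -313 (I = 165 - 239*2 = 165 - 478 = -313)
I + 44843/373207 = -313 + 44843/373207 = -116768948/373207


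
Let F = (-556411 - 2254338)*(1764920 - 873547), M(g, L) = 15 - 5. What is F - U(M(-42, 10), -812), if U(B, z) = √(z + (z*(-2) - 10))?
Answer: -2505425768377 - √802 ≈ -2.5054e+12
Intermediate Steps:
M(g, L) = 10
U(B, z) = √(-10 - z) (U(B, z) = √(z + (-2*z - 10)) = √(z + (-10 - 2*z)) = √(-10 - z))
F = -2505425768377 (F = -2810749*891373 = -2505425768377)
F - U(M(-42, 10), -812) = -2505425768377 - √(-10 - 1*(-812)) = -2505425768377 - √(-10 + 812) = -2505425768377 - √802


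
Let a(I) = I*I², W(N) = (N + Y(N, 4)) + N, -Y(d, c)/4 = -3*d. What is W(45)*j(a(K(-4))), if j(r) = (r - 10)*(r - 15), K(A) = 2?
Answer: 8820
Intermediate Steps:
Y(d, c) = 12*d (Y(d, c) = -(-12)*d = 12*d)
W(N) = 14*N (W(N) = (N + 12*N) + N = 13*N + N = 14*N)
a(I) = I³
j(r) = (-15 + r)*(-10 + r) (j(r) = (-10 + r)*(-15 + r) = (-15 + r)*(-10 + r))
W(45)*j(a(K(-4))) = (14*45)*(150 + (2³)² - 25*2³) = 630*(150 + 8² - 25*8) = 630*(150 + 64 - 200) = 630*14 = 8820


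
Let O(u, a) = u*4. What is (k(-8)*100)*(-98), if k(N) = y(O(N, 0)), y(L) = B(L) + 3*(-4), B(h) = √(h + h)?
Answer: 117600 - 78400*I ≈ 1.176e+5 - 78400.0*I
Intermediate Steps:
B(h) = √2*√h (B(h) = √(2*h) = √2*√h)
O(u, a) = 4*u
y(L) = -12 + √2*√L (y(L) = √2*√L + 3*(-4) = √2*√L - 12 = -12 + √2*√L)
k(N) = -12 + 2*√2*√N (k(N) = -12 + √2*√(4*N) = -12 + √2*(2*√N) = -12 + 2*√2*√N)
(k(-8)*100)*(-98) = ((-12 + 2*√2*√(-8))*100)*(-98) = ((-12 + 2*√2*(2*I*√2))*100)*(-98) = ((-12 + 8*I)*100)*(-98) = (-1200 + 800*I)*(-98) = 117600 - 78400*I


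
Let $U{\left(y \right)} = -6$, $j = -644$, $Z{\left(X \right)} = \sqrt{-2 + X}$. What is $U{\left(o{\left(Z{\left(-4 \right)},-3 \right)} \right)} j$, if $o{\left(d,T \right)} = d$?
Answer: $3864$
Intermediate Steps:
$U{\left(o{\left(Z{\left(-4 \right)},-3 \right)} \right)} j = \left(-6\right) \left(-644\right) = 3864$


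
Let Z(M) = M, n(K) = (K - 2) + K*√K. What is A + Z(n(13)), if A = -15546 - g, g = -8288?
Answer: -7247 + 13*√13 ≈ -7200.1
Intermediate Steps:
n(K) = -2 + K + K^(3/2) (n(K) = (-2 + K) + K^(3/2) = -2 + K + K^(3/2))
A = -7258 (A = -15546 - 1*(-8288) = -15546 + 8288 = -7258)
A + Z(n(13)) = -7258 + (-2 + 13 + 13^(3/2)) = -7258 + (-2 + 13 + 13*√13) = -7258 + (11 + 13*√13) = -7247 + 13*√13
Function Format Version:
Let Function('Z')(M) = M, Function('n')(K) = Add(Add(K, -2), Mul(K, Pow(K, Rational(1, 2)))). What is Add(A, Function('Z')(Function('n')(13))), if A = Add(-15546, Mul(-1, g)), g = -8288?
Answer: Add(-7247, Mul(13, Pow(13, Rational(1, 2)))) ≈ -7200.1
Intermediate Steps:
Function('n')(K) = Add(-2, K, Pow(K, Rational(3, 2))) (Function('n')(K) = Add(Add(-2, K), Pow(K, Rational(3, 2))) = Add(-2, K, Pow(K, Rational(3, 2))))
A = -7258 (A = Add(-15546, Mul(-1, -8288)) = Add(-15546, 8288) = -7258)
Add(A, Function('Z')(Function('n')(13))) = Add(-7258, Add(-2, 13, Pow(13, Rational(3, 2)))) = Add(-7258, Add(-2, 13, Mul(13, Pow(13, Rational(1, 2))))) = Add(-7258, Add(11, Mul(13, Pow(13, Rational(1, 2))))) = Add(-7247, Mul(13, Pow(13, Rational(1, 2))))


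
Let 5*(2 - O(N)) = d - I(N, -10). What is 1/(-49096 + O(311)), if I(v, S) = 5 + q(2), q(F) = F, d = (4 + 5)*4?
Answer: -5/245499 ≈ -2.0367e-5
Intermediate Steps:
d = 36 (d = 9*4 = 36)
I(v, S) = 7 (I(v, S) = 5 + 2 = 7)
O(N) = -19/5 (O(N) = 2 - (36 - 1*7)/5 = 2 - (36 - 7)/5 = 2 - 1/5*29 = 2 - 29/5 = -19/5)
1/(-49096 + O(311)) = 1/(-49096 - 19/5) = 1/(-245499/5) = -5/245499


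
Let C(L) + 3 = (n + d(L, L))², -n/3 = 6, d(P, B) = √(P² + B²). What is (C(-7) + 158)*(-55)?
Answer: -31735 + 13860*√2 ≈ -12134.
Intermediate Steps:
d(P, B) = √(B² + P²)
n = -18 (n = -3*6 = -18)
C(L) = -3 + (-18 + √2*√(L²))² (C(L) = -3 + (-18 + √(L² + L²))² = -3 + (-18 + √(2*L²))² = -3 + (-18 + √2*√(L²))²)
(C(-7) + 158)*(-55) = ((-3 + (-18 + √2*√((-7)²))²) + 158)*(-55) = ((-3 + (-18 + √2*√49)²) + 158)*(-55) = ((-3 + (-18 + √2*7)²) + 158)*(-55) = ((-3 + (-18 + 7*√2)²) + 158)*(-55) = (155 + (-18 + 7*√2)²)*(-55) = -8525 - 55*(-18 + 7*√2)²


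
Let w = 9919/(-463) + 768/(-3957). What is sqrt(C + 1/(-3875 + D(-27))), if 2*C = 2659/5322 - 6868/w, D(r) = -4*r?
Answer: sqrt(137592019555179315041352581515)/29407457536454 ≈ 12.614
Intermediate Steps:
w = -13201689/610697 (w = 9919*(-1/463) + 768*(-1/3957) = -9919/463 - 256/1319 = -13201689/610697 ≈ -21.617)
C = 2484110249307/15613197524 (C = (2659/5322 - 6868/(-13201689/610697))/2 = (2659*(1/5322) - 6868*(-610697/13201689))/2 = (2659/5322 + 4194266996/13201689)/2 = (1/2)*(2484110249307/7806598762) = 2484110249307/15613197524 ≈ 159.10)
sqrt(C + 1/(-3875 + D(-27))) = sqrt(2484110249307/15613197524 + 1/(-3875 - 4*(-27))) = sqrt(2484110249307/15613197524 + 1/(-3875 + 108)) = sqrt(2484110249307/15613197524 + 1/(-3767)) = sqrt(2484110249307/15613197524 - 1/3767) = sqrt(9357627695941945/58814915072908) = sqrt(137592019555179315041352581515)/29407457536454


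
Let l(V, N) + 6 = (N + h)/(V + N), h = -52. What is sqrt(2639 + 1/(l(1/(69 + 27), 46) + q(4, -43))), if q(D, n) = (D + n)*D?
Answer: sqrt(150376371299210)/238710 ≈ 51.371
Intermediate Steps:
q(D, n) = D*(D + n)
l(V, N) = -6 + (-52 + N)/(N + V) (l(V, N) = -6 + (N - 52)/(V + N) = -6 + (-52 + N)/(N + V))
sqrt(2639 + 1/(l(1/(69 + 27), 46) + q(4, -43))) = sqrt(2639 + 1/((-52 - 6/(69 + 27) - 5*46)/(46 + 1/(69 + 27)) + 4*(4 - 43))) = sqrt(2639 + 1/((-52 - 6/96 - 230)/(46 + 1/96) + 4*(-39))) = sqrt(2639 + 1/((-52 - 6*1/96 - 230)/(46 + 1/96) - 156)) = sqrt(2639 + 1/((-52 - 1/16 - 230)/(4417/96) - 156)) = sqrt(2639 + 1/((96/4417)*(-4513/16) - 156)) = sqrt(2639 + 1/(-27078/4417 - 156)) = sqrt(2639 + 1/(-716130/4417)) = sqrt(2639 - 4417/716130) = sqrt(1889862653/716130) = sqrt(150376371299210)/238710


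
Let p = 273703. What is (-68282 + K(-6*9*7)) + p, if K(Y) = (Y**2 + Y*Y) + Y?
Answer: 490811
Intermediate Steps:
K(Y) = Y + 2*Y**2 (K(Y) = (Y**2 + Y**2) + Y = 2*Y**2 + Y = Y + 2*Y**2)
(-68282 + K(-6*9*7)) + p = (-68282 + (-6*9*7)*(1 + 2*(-6*9*7))) + 273703 = (-68282 + (-54*7)*(1 + 2*(-54*7))) + 273703 = (-68282 - 378*(1 + 2*(-378))) + 273703 = (-68282 - 378*(1 - 756)) + 273703 = (-68282 - 378*(-755)) + 273703 = (-68282 + 285390) + 273703 = 217108 + 273703 = 490811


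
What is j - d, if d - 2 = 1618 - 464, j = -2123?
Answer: -3279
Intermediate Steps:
d = 1156 (d = 2 + (1618 - 464) = 2 + 1154 = 1156)
j - d = -2123 - 1*1156 = -2123 - 1156 = -3279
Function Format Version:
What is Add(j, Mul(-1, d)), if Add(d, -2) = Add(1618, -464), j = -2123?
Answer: -3279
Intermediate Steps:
d = 1156 (d = Add(2, Add(1618, -464)) = Add(2, 1154) = 1156)
Add(j, Mul(-1, d)) = Add(-2123, Mul(-1, 1156)) = Add(-2123, -1156) = -3279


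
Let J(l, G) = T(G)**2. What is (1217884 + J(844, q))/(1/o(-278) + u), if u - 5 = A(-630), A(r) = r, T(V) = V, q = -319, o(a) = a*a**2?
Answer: -28352509482040/13428095001 ≈ -2111.4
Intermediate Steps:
o(a) = a**3
J(l, G) = G**2
u = -625 (u = 5 - 630 = -625)
(1217884 + J(844, q))/(1/o(-278) + u) = (1217884 + (-319)**2)/(1/((-278)**3) - 625) = (1217884 + 101761)/(1/(-21484952) - 625) = 1319645/(-1/21484952 - 625) = 1319645/(-13428095001/21484952) = 1319645*(-21484952/13428095001) = -28352509482040/13428095001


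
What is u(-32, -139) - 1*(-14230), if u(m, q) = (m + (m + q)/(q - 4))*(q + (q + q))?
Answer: 3871775/143 ≈ 27075.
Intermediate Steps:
u(m, q) = 3*q*(m + (m + q)/(-4 + q)) (u(m, q) = (m + (m + q)/(-4 + q))*(q + 2*q) = (m + (m + q)/(-4 + q))*(3*q) = 3*q*(m + (m + q)/(-4 + q)))
u(-32, -139) - 1*(-14230) = 3*(-139)*(-139 - 3*(-32) - 32*(-139))/(-4 - 139) - 1*(-14230) = 3*(-139)*(-139 + 96 + 4448)/(-143) + 14230 = 3*(-139)*(-1/143)*4405 + 14230 = 1836885/143 + 14230 = 3871775/143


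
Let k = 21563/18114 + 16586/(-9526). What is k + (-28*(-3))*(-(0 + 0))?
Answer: -47514833/86276982 ≈ -0.55072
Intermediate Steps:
k = -47514833/86276982 (k = 21563*(1/18114) + 16586*(-1/9526) = 21563/18114 - 8293/4763 = -47514833/86276982 ≈ -0.55072)
k + (-28*(-3))*(-(0 + 0)) = -47514833/86276982 + (-28*(-3))*(-(0 + 0)) = -47514833/86276982 + 84*(-1*0) = -47514833/86276982 + 84*0 = -47514833/86276982 + 0 = -47514833/86276982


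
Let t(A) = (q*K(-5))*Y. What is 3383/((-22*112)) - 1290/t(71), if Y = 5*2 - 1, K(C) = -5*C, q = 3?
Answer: -364139/110880 ≈ -3.2841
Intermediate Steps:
Y = 9 (Y = 10 - 1 = 9)
t(A) = 675 (t(A) = (3*(-5*(-5)))*9 = (3*25)*9 = 75*9 = 675)
3383/((-22*112)) - 1290/t(71) = 3383/((-22*112)) - 1290/675 = 3383/(-2464) - 1290*1/675 = 3383*(-1/2464) - 86/45 = -3383/2464 - 86/45 = -364139/110880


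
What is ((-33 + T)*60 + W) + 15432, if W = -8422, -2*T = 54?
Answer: 3410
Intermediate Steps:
T = -27 (T = -½*54 = -27)
((-33 + T)*60 + W) + 15432 = ((-33 - 27)*60 - 8422) + 15432 = (-60*60 - 8422) + 15432 = (-3600 - 8422) + 15432 = -12022 + 15432 = 3410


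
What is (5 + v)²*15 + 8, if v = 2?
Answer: 743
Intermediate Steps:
(5 + v)²*15 + 8 = (5 + 2)²*15 + 8 = 7²*15 + 8 = 49*15 + 8 = 735 + 8 = 743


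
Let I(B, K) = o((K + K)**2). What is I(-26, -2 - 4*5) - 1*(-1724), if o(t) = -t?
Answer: -212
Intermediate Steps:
I(B, K) = -4*K**2 (I(B, K) = -(K + K)**2 = -(2*K)**2 = -4*K**2)
I(-26, -2 - 4*5) - 1*(-1724) = -4*(-2 - 4*5)**2 - 1*(-1724) = -4*(-2 - 20)**2 + 1724 = -4*(-22)**2 + 1724 = -4*484 + 1724 = -1936 + 1724 = -212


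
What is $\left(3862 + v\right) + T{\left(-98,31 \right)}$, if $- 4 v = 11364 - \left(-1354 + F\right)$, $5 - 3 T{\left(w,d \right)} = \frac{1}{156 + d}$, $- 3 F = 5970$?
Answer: $\frac{104719}{561} \approx 186.66$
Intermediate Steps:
$F = -1990$ ($F = \left(- \frac{1}{3}\right) 5970 = -1990$)
$T{\left(w,d \right)} = \frac{5}{3} - \frac{1}{3 \left(156 + d\right)}$
$v = -3677$ ($v = - \frac{11364 - \left(-1354 - 1990\right)}{4} = - \frac{11364 - -3344}{4} = - \frac{11364 + 3344}{4} = \left(- \frac{1}{4}\right) 14708 = -3677$)
$\left(3862 + v\right) + T{\left(-98,31 \right)} = \left(3862 - 3677\right) + \frac{779 + 5 \cdot 31}{3 \left(156 + 31\right)} = 185 + \frac{779 + 155}{3 \cdot 187} = 185 + \frac{1}{3} \cdot \frac{1}{187} \cdot 934 = 185 + \frac{934}{561} = \frac{104719}{561}$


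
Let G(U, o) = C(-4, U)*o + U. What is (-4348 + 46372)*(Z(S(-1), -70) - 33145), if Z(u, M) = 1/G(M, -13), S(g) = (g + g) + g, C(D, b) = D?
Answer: -4178663444/3 ≈ -1.3929e+9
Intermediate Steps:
S(g) = 3*g (S(g) = 2*g + g = 3*g)
G(U, o) = U - 4*o (G(U, o) = -4*o + U = U - 4*o)
Z(u, M) = 1/(52 + M) (Z(u, M) = 1/(M - 4*(-13)) = 1/(M + 52) = 1/(52 + M))
(-4348 + 46372)*(Z(S(-1), -70) - 33145) = (-4348 + 46372)*(1/(52 - 70) - 33145) = 42024*(1/(-18) - 33145) = 42024*(-1/18 - 33145) = 42024*(-596611/18) = -4178663444/3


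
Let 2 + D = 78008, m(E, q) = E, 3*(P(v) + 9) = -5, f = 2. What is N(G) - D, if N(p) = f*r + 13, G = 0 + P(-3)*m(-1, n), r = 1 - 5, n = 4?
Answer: -78001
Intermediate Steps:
P(v) = -32/3 (P(v) = -9 + (1/3)*(-5) = -9 - 5/3 = -32/3)
r = -4
G = 32/3 (G = 0 - 32/3*(-1) = 0 + 32/3 = 32/3 ≈ 10.667)
D = 78006 (D = -2 + 78008 = 78006)
N(p) = 5 (N(p) = 2*(-4) + 13 = -8 + 13 = 5)
N(G) - D = 5 - 1*78006 = 5 - 78006 = -78001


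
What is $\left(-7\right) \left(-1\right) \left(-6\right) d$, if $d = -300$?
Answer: $12600$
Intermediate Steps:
$\left(-7\right) \left(-1\right) \left(-6\right) d = \left(-7\right) \left(-1\right) \left(-6\right) \left(-300\right) = 7 \left(-6\right) \left(-300\right) = \left(-42\right) \left(-300\right) = 12600$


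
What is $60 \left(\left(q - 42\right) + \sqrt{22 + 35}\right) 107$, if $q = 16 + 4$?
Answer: $-141240 + 6420 \sqrt{57} \approx -92770.0$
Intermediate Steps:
$q = 20$
$60 \left(\left(q - 42\right) + \sqrt{22 + 35}\right) 107 = 60 \left(\left(20 - 42\right) + \sqrt{22 + 35}\right) 107 = 60 \left(-22 + \sqrt{57}\right) 107 = \left(-1320 + 60 \sqrt{57}\right) 107 = -141240 + 6420 \sqrt{57}$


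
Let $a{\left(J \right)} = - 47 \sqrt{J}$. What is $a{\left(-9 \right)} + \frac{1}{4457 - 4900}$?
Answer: $- \frac{1}{443} - 141 i \approx -0.0022573 - 141.0 i$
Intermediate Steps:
$a{\left(-9 \right)} + \frac{1}{4457 - 4900} = - 47 \sqrt{-9} + \frac{1}{4457 - 4900} = - 47 \cdot 3 i + \frac{1}{-443} = - 141 i - \frac{1}{443} = - \frac{1}{443} - 141 i$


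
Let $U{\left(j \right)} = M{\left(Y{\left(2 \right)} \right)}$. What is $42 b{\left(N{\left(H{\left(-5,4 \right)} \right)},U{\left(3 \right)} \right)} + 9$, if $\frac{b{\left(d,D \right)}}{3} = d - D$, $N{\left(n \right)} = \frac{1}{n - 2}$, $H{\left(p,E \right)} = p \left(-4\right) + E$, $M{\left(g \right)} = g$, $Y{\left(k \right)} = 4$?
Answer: $- \frac{5382}{11} \approx -489.27$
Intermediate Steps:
$H{\left(p,E \right)} = E - 4 p$ ($H{\left(p,E \right)} = - 4 p + E = E - 4 p$)
$N{\left(n \right)} = \frac{1}{-2 + n}$
$U{\left(j \right)} = 4$
$b{\left(d,D \right)} = - 3 D + 3 d$ ($b{\left(d,D \right)} = 3 \left(d - D\right) = - 3 D + 3 d$)
$42 b{\left(N{\left(H{\left(-5,4 \right)} \right)},U{\left(3 \right)} \right)} + 9 = 42 \left(\left(-3\right) 4 + \frac{3}{-2 + \left(4 - -20\right)}\right) + 9 = 42 \left(-12 + \frac{3}{-2 + \left(4 + 20\right)}\right) + 9 = 42 \left(-12 + \frac{3}{-2 + 24}\right) + 9 = 42 \left(-12 + \frac{3}{22}\right) + 9 = 42 \left(- \frac{261}{22}\right) + 9 = - \frac{5481}{11} + 9 = - \frac{5382}{11}$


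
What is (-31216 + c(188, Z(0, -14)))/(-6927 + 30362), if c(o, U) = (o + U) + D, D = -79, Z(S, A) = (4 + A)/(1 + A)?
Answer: -404381/304655 ≈ -1.3273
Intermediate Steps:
Z(S, A) = (4 + A)/(1 + A)
c(o, U) = -79 + U + o (c(o, U) = (o + U) - 79 = (U + o) - 79 = -79 + U + o)
(-31216 + c(188, Z(0, -14)))/(-6927 + 30362) = (-31216 + (-79 + (4 - 14)/(1 - 14) + 188))/(-6927 + 30362) = (-31216 + (-79 - 10/(-13) + 188))/23435 = (-31216 + (-79 - 1/13*(-10) + 188))*(1/23435) = (-31216 + (-79 + 10/13 + 188))*(1/23435) = (-31216 + 1427/13)*(1/23435) = -404381/13*1/23435 = -404381/304655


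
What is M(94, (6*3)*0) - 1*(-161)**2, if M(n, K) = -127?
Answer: -26048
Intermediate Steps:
M(94, (6*3)*0) - 1*(-161)**2 = -127 - 1*(-161)**2 = -127 - 1*25921 = -127 - 25921 = -26048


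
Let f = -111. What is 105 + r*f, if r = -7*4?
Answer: 3213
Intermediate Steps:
r = -28
105 + r*f = 105 - 28*(-111) = 105 + 3108 = 3213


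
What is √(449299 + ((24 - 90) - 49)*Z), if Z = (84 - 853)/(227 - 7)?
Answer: √217655273/22 ≈ 670.60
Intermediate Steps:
Z = -769/220 ≈ -3.4955
√(449299 + ((24 - 90) - 49)*Z) = √(449299 + ((24 - 90) - 49)*(-769/220)) = √(449299 + (-66 - 49)*(-769/220)) = √(449299 - 115*(-769/220)) = √(449299 + 17687/44) = √(19786843/44) = √217655273/22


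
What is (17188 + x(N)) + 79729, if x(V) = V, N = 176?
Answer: 97093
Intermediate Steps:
(17188 + x(N)) + 79729 = (17188 + 176) + 79729 = 17364 + 79729 = 97093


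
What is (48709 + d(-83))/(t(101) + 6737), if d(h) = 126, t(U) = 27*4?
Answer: 9767/1369 ≈ 7.1344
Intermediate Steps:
t(U) = 108
(48709 + d(-83))/(t(101) + 6737) = (48709 + 126)/(108 + 6737) = 48835/6845 = 48835*(1/6845) = 9767/1369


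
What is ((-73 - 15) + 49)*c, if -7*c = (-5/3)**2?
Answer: 325/21 ≈ 15.476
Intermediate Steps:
c = -25/63 (c = -(-5/3)**2/7 = -1/7*25/9 = -25/63 ≈ -0.39683)
((-73 - 15) + 49)*c = ((-73 - 15) + 49)*(-25/63) = (-88 + 49)*(-25/63) = -39*(-25/63) = 325/21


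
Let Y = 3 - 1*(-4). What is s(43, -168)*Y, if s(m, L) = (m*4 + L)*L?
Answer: -4704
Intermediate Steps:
Y = 7 (Y = 3 + 4 = 7)
s(m, L) = L*(L + 4*m) (s(m, L) = (4*m + L)*L = (L + 4*m)*L = L*(L + 4*m))
s(43, -168)*Y = -168*(-168 + 4*43)*7 = -168*(-168 + 172)*7 = -168*4*7 = -672*7 = -4704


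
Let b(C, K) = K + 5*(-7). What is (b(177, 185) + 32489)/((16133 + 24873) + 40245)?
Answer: 32639/81251 ≈ 0.40171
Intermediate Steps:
b(C, K) = -35 + K (b(C, K) = K - 35 = -35 + K)
(b(177, 185) + 32489)/((16133 + 24873) + 40245) = ((-35 + 185) + 32489)/((16133 + 24873) + 40245) = (150 + 32489)/(41006 + 40245) = 32639/81251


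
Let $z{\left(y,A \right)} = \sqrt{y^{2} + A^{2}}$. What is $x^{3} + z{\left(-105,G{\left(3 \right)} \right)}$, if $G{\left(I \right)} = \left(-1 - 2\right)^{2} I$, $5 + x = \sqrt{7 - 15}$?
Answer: $-5 + 3 \sqrt{1306} + 134 i \sqrt{2} \approx 103.42 + 189.5 i$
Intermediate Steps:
$x = -5 + 2 i \sqrt{2}$ ($x = -5 + \sqrt{7 - 15} = -5 + \sqrt{-8} = -5 + 2 i \sqrt{2} \approx -5.0 + 2.8284 i$)
$G{\left(I \right)} = 9 I$ ($G{\left(I \right)} = \left(-3\right)^{2} I = 9 I$)
$z{\left(y,A \right)} = \sqrt{A^{2} + y^{2}}$
$x^{3} + z{\left(-105,G{\left(3 \right)} \right)} = \left(-5 + 2 i \sqrt{2}\right)^{3} + \sqrt{\left(9 \cdot 3\right)^{2} + \left(-105\right)^{2}} = \left(-5 + 2 i \sqrt{2}\right)^{3} + \sqrt{27^{2} + 11025} = \left(-5 + 2 i \sqrt{2}\right)^{3} + \sqrt{729 + 11025} = \left(-5 + 2 i \sqrt{2}\right)^{3} + \sqrt{11754} = \left(-5 + 2 i \sqrt{2}\right)^{3} + 3 \sqrt{1306}$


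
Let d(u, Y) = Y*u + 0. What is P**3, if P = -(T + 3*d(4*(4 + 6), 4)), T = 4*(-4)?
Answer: -99897344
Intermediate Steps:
T = -16
d(u, Y) = Y*u
P = -464 (P = -(-16 + 3*(4*(4*(4 + 6)))) = -(-16 + 3*(4*(4*10))) = -(-16 + 3*(4*40)) = -(-16 + 3*160) = -(-16 + 480) = -1*464 = -464)
P**3 = (-464)**3 = -99897344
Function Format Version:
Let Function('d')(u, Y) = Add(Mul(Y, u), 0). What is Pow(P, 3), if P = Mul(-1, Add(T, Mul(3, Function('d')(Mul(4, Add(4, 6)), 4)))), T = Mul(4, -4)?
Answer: -99897344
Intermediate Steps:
T = -16
Function('d')(u, Y) = Mul(Y, u)
P = -464 (P = Mul(-1, Add(-16, Mul(3, Mul(4, Mul(4, Add(4, 6)))))) = Mul(-1, Add(-16, Mul(3, Mul(4, Mul(4, 10))))) = Mul(-1, Add(-16, Mul(3, Mul(4, 40)))) = Mul(-1, Add(-16, Mul(3, 160))) = Mul(-1, Add(-16, 480)) = Mul(-1, 464) = -464)
Pow(P, 3) = Pow(-464, 3) = -99897344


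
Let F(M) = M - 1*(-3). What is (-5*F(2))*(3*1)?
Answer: -75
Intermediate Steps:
F(M) = 3 + M (F(M) = M + 3 = 3 + M)
(-5*F(2))*(3*1) = (-5*(3 + 2))*(3*1) = -5*5*3 = -25*3 = -75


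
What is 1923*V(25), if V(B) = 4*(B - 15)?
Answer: 76920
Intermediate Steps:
V(B) = -60 + 4*B (V(B) = 4*(-15 + B) = -60 + 4*B)
1923*V(25) = 1923*(-60 + 4*25) = 1923*(-60 + 100) = 1923*40 = 76920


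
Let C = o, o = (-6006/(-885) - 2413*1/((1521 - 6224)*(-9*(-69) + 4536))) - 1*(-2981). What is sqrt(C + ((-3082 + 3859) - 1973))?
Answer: sqrt(10191356944441788757710)/2384914815 ≈ 42.329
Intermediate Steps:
o = 21376849151122/7154744445 (o = (-6006*(-1/885) - 2413*(-1/(4703*(621 + 4536)))) + 2981 = (2002/295 - 2413/(5157*(-4703))) + 2981 = (2002/295 - 2413/(-24253371)) + 2981 = (2002/295 - 2413*(-1/24253371)) + 2981 = (2002/295 + 2413/24253371) + 2981 = 48555960577/7154744445 + 2981 = 21376849151122/7154744445 ≈ 2987.8)
C = 21376849151122/7154744445 ≈ 2987.8
sqrt(C + ((-3082 + 3859) - 1973)) = sqrt(21376849151122/7154744445 + ((-3082 + 3859) - 1973)) = sqrt(21376849151122/7154744445 + (777 - 1973)) = sqrt(21376849151122/7154744445 - 1196) = sqrt(12819774794902/7154744445) = sqrt(10191356944441788757710)/2384914815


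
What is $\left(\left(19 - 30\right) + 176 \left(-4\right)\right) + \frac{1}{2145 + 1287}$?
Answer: $- \frac{2453879}{3432} \approx -715.0$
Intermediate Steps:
$\left(\left(19 - 30\right) + 176 \left(-4\right)\right) + \frac{1}{2145 + 1287} = \left(\left(19 - 30\right) - 704\right) + \frac{1}{3432} = \left(-11 - 704\right) + \frac{1}{3432} = -715 + \frac{1}{3432} = - \frac{2453879}{3432}$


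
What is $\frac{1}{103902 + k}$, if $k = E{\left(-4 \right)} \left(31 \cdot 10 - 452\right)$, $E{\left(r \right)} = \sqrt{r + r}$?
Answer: $\frac{51951}{5397893458} + \frac{71 i \sqrt{2}}{2698946729} \approx 9.6243 \cdot 10^{-6} + 3.7203 \cdot 10^{-8} i$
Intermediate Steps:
$E{\left(r \right)} = \sqrt{2} \sqrt{r}$ ($E{\left(r \right)} = \sqrt{2 r} = \sqrt{2} \sqrt{r}$)
$k = - 284 i \sqrt{2}$ ($k = \sqrt{2} \sqrt{-4} \left(31 \cdot 10 - 452\right) = \sqrt{2} \cdot 2 i \left(310 - 452\right) = 2 i \sqrt{2} \left(-142\right) = - 284 i \sqrt{2} \approx - 401.64 i$)
$\frac{1}{103902 + k} = \frac{1}{103902 - 284 i \sqrt{2}}$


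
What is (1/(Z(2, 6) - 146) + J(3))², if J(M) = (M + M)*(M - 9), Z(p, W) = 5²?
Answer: 18983449/14641 ≈ 1296.6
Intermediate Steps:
Z(p, W) = 25
J(M) = 2*M*(-9 + M) (J(M) = (2*M)*(-9 + M) = 2*M*(-9 + M))
(1/(Z(2, 6) - 146) + J(3))² = (1/(25 - 146) + 2*3*(-9 + 3))² = (1/(-121) + 2*3*(-6))² = (-1/121 - 36)² = (-4357/121)² = 18983449/14641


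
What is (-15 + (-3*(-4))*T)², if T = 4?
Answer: 1089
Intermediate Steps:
(-15 + (-3*(-4))*T)² = (-15 - 3*(-4)*4)² = (-15 + 12*4)² = (-15 + 48)² = 33² = 1089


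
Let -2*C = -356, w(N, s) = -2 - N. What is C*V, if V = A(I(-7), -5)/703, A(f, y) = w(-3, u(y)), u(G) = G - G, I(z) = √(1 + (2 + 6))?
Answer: 178/703 ≈ 0.25320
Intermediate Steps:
I(z) = 3 (I(z) = √(1 + 8) = √9 = 3)
u(G) = 0
A(f, y) = 1 (A(f, y) = -2 - 1*(-3) = -2 + 3 = 1)
C = 178 (C = -½*(-356) = 178)
V = 1/703 ≈ 0.0014225
C*V = 178*(1/703) = 178/703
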